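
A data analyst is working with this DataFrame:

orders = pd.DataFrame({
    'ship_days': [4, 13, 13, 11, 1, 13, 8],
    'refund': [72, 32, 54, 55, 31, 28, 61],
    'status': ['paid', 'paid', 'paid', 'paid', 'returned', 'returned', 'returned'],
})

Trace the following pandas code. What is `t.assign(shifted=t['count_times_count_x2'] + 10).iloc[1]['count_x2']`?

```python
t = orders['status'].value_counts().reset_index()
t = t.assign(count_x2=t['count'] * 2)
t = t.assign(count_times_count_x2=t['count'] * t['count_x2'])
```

6

value_counts of status:
status
paid        4
returned    3
Name: count, dtype: int64
reset_index():
     status  count
0      paid      4
1  returned      3
add column count_x2 = t['count'] * 2:
     status  count  count_x2
0      paid      4         8
1  returned      3         6
add column count_times_count_x2 = t['count'] * t['count_x2']:
     status  count  count_x2  count_times_count_x2
0      paid      4         8                    32
1  returned      3         6                    18
add column shifted = t['count_times_count_x2'] + 10:
     status  count  count_x2  count_times_count_x2  shifted
0      paid      4         8                    32       42
1  returned      3         6                    18       28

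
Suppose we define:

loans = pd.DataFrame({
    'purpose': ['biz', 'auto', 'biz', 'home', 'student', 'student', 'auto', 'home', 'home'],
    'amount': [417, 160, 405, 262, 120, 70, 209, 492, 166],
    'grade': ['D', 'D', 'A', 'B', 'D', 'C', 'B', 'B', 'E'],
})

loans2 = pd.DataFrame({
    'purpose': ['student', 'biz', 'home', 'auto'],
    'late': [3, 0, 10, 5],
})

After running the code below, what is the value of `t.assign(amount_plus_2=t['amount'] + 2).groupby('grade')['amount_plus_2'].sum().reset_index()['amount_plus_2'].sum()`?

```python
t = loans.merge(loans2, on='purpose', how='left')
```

merge on 'purpose' (how='left') → 9 rows:
   purpose  amount grade  late
0      biz     417     D     0
1     auto     160     D     5
2      biz     405     A     0
3     home     262     B    10
4  student     120     D     3
5  student      70     C     3
6     auto     209     B     5
7     home     492     B    10
8     home     166     E    10
add column amount_plus_2 = t['amount'] + 2:
   purpose  amount grade  late  amount_plus_2
0      biz     417     D     0            419
1     auto     160     D     5            162
2      biz     405     A     0            407
3     home     262     B    10            264
4  student     120     D     3            122
5  student      70     C     3             72
6     auto     209     B     5            211
7     home     492     B    10            494
8     home     166     E    10            168
group by grade, sum of amount_plus_2:
grade
A    407
B    969
C     72
D    703
E    168
Name: amount_plus_2, dtype: int64
reset_index():
  grade  amount_plus_2
0     A            407
1     B            969
2     C             72
3     D            703
4     E            168
So sum() = 2319.

2319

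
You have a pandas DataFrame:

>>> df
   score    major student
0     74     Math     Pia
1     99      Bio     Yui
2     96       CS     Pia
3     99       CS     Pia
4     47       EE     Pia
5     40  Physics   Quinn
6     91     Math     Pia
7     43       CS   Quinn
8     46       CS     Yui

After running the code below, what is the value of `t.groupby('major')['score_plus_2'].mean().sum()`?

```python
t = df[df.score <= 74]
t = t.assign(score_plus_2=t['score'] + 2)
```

filter rows where score <= 74:
   score    major student
0     74     Math     Pia
4     47       EE     Pia
5     40  Physics   Quinn
7     43       CS   Quinn
8     46       CS     Yui
add column score_plus_2 = t['score'] + 2:
   score    major student  score_plus_2
0     74     Math     Pia            76
4     47       EE     Pia            49
5     40  Physics   Quinn            42
7     43       CS   Quinn            45
8     46       CS     Yui            48
group by major, mean of score_plus_2:
major
CS         46.5
EE         49.0
Math       76.0
Physics    42.0
Name: score_plus_2, dtype: float64
Hence 213.5.

213.5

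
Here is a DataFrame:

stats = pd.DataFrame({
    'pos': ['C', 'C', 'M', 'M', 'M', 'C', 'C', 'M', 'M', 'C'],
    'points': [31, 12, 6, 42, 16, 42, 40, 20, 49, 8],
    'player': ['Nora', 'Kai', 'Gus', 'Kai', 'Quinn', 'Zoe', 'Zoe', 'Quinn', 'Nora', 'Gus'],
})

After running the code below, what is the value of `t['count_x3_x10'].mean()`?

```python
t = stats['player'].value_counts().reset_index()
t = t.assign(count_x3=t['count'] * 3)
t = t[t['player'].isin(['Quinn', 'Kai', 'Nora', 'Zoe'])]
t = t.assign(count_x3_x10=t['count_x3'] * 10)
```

value_counts of player:
player
Nora     2
Kai      2
Gus      2
Quinn    2
Zoe      2
Name: count, dtype: int64
reset_index():
  player  count
0   Nora      2
1    Kai      2
2    Gus      2
3  Quinn      2
4    Zoe      2
add column count_x3 = t['count'] * 3:
  player  count  count_x3
0   Nora      2         6
1    Kai      2         6
2    Gus      2         6
3  Quinn      2         6
4    Zoe      2         6
filter rows where player in ['Quinn', 'Kai', 'Nora', 'Zoe']:
  player  count  count_x3
0   Nora      2         6
1    Kai      2         6
3  Quinn      2         6
4    Zoe      2         6
add column count_x3_x10 = t['count_x3'] * 10:
  player  count  count_x3  count_x3_x10
0   Nora      2         6            60
1    Kai      2         6            60
3  Quinn      2         6            60
4    Zoe      2         6            60
So mean() = 60.0.

60.0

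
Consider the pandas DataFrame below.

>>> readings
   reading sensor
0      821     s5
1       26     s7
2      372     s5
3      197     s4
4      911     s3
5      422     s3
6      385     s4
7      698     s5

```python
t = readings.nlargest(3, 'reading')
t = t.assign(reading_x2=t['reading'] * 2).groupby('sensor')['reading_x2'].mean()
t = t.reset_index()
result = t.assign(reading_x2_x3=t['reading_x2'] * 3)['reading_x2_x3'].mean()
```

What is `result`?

5011.5

take 3 rows with largest reading:
   reading sensor
4      911     s3
0      821     s5
7      698     s5
add column reading_x2 = t['reading'] * 2:
   reading sensor  reading_x2
4      911     s3        1822
0      821     s5        1642
7      698     s5        1396
group by sensor, mean of reading_x2:
sensor
s3    1822.0
s5    1519.0
Name: reading_x2, dtype: float64
reset_index():
  sensor  reading_x2
0     s3      1822.0
1     s5      1519.0
add column reading_x2_x3 = t['reading_x2'] * 3:
  sensor  reading_x2  reading_x2_x3
0     s3      1822.0         5466.0
1     s5      1519.0         4557.0
The mean of column 'reading_x2_x3' is 5011.5.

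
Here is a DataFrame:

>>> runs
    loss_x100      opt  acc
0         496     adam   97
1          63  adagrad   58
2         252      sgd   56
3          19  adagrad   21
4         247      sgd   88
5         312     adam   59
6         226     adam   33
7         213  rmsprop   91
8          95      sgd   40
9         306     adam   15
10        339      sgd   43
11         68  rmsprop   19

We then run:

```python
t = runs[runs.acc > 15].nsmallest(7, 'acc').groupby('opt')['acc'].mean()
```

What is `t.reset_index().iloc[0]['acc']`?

filter rows where acc > 15:
    loss_x100      opt  acc
0         496     adam   97
1          63  adagrad   58
2         252      sgd   56
3          19  adagrad   21
4         247      sgd   88
5         312     adam   59
6         226     adam   33
7         213  rmsprop   91
8          95      sgd   40
10        339      sgd   43
11         68  rmsprop   19
take 7 rows with smallest acc:
    loss_x100      opt  acc
11         68  rmsprop   19
3          19  adagrad   21
6         226     adam   33
8          95      sgd   40
10        339      sgd   43
2         252      sgd   56
1          63  adagrad   58
group by opt, mean of acc:
opt
adagrad    39.500000
adam       33.000000
rmsprop    19.000000
sgd        46.333333
Name: acc, dtype: float64
reset_index():
       opt        acc
0  adagrad  39.500000
1     adam  33.000000
2  rmsprop  19.000000
3      sgd  46.333333
Taking the value at position 0, column 'acc' gives 39.5.

39.5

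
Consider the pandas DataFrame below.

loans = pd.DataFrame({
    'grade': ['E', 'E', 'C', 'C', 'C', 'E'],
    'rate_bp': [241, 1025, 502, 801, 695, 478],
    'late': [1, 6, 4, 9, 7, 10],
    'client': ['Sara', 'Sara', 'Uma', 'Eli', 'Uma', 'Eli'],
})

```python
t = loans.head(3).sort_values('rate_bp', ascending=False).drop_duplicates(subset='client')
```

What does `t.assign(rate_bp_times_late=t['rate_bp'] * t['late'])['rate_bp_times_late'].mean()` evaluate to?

take first 3 rows:
  grade  rate_bp  late client
0     E      241     1   Sara
1     E     1025     6   Sara
2     C      502     4    Uma
sort by rate_bp descending:
  grade  rate_bp  late client
1     E     1025     6   Sara
2     C      502     4    Uma
0     E      241     1   Sara
drop duplicate client (keep=first):
  grade  rate_bp  late client
1     E     1025     6   Sara
2     C      502     4    Uma
add column rate_bp_times_late = t['rate_bp'] * t['late']:
  grade  rate_bp  late client  rate_bp_times_late
1     E     1025     6   Sara                6150
2     C      502     4    Uma                2008

4079.0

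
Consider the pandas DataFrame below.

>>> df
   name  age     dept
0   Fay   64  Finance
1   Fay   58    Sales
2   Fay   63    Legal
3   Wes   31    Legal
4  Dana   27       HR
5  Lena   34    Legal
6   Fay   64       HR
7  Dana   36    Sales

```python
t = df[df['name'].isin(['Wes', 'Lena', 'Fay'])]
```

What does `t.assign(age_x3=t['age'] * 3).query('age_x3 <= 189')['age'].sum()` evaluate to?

filter rows where name in ['Wes', 'Lena', 'Fay']:
   name  age     dept
0   Fay   64  Finance
1   Fay   58    Sales
2   Fay   63    Legal
3   Wes   31    Legal
5  Lena   34    Legal
6   Fay   64       HR
add column age_x3 = t['age'] * 3:
   name  age     dept  age_x3
0   Fay   64  Finance     192
1   Fay   58    Sales     174
2   Fay   63    Legal     189
3   Wes   31    Legal      93
5  Lena   34    Legal     102
6   Fay   64       HR     192
filter rows where age_x3 <= 189:
   name  age   dept  age_x3
1   Fay   58  Sales     174
2   Fay   63  Legal     189
3   Wes   31  Legal      93
5  Lena   34  Legal     102
Hence 186.

186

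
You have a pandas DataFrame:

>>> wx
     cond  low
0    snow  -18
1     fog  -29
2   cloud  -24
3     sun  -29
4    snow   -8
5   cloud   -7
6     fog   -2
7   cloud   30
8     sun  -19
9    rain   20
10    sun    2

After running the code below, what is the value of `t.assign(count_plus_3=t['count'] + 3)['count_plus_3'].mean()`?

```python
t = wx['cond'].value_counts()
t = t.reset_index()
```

5.2

value_counts of cond:
cond
cloud    3
sun      3
snow     2
fog      2
rain     1
Name: count, dtype: int64
reset_index():
    cond  count
0  cloud      3
1    sun      3
2   snow      2
3    fog      2
4   rain      1
add column count_plus_3 = t['count'] + 3:
    cond  count  count_plus_3
0  cloud      3             6
1    sun      3             6
2   snow      2             5
3    fog      2             5
4   rain      1             4
mean of column 'count_plus_3' → 5.2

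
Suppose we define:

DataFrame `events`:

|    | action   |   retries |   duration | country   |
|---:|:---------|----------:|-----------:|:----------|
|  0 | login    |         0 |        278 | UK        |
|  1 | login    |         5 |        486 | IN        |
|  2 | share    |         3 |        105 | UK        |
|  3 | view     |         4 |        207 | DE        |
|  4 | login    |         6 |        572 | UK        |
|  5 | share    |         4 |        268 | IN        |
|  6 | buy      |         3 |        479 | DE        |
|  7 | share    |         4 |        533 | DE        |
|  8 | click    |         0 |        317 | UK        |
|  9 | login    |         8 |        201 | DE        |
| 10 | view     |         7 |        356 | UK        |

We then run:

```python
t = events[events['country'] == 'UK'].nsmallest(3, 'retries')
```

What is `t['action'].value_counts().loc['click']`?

1

filter rows where country == 'UK':
   action  retries  duration country
0   login        0       278      UK
2   share        3       105      UK
4   login        6       572      UK
8   click        0       317      UK
10   view        7       356      UK
take 3 rows with smallest retries:
  action  retries  duration country
0  login        0       278      UK
8  click        0       317      UK
2  share        3       105      UK
value_counts of action:
action
login    1
click    1
share    1
Name: count, dtype: int64
Taking the value at index 'click' gives 1.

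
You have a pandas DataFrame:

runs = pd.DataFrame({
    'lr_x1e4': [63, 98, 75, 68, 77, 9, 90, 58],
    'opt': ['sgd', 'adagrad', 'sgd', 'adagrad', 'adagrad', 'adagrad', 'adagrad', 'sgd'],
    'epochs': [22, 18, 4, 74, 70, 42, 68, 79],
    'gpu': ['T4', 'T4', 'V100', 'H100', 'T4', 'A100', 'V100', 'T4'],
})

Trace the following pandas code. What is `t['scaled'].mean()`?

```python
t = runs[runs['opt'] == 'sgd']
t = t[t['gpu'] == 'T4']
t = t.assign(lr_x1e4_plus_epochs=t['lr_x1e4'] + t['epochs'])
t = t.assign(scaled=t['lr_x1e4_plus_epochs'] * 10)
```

1110.0

filter rows where opt == 'sgd':
   lr_x1e4  opt  epochs   gpu
0       63  sgd      22    T4
2       75  sgd       4  V100
7       58  sgd      79    T4
filter rows where gpu == 'T4':
   lr_x1e4  opt  epochs gpu
0       63  sgd      22  T4
7       58  sgd      79  T4
add column lr_x1e4_plus_epochs = t['lr_x1e4'] + t['epochs']:
   lr_x1e4  opt  epochs gpu  lr_x1e4_plus_epochs
0       63  sgd      22  T4                   85
7       58  sgd      79  T4                  137
add column scaled = t['lr_x1e4_plus_epochs'] * 10:
   lr_x1e4  opt  epochs gpu  lr_x1e4_plus_epochs  scaled
0       63  sgd      22  T4                   85     850
7       58  sgd      79  T4                  137    1370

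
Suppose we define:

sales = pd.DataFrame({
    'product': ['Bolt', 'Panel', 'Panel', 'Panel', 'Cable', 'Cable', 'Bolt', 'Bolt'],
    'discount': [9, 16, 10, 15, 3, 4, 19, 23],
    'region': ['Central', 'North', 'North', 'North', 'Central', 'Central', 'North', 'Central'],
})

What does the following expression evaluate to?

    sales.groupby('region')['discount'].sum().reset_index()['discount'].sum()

group by region, sum of discount:
region
Central    39
North      60
Name: discount, dtype: int64
reset_index():
    region  discount
0  Central        39
1    North        60

99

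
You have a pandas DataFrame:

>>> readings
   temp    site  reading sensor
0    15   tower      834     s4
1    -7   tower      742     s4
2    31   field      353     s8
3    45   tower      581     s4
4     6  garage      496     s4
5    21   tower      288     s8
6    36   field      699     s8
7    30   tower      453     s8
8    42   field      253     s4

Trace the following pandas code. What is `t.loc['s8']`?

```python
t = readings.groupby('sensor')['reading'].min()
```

288

group by sensor, min of reading:
sensor
s4    253
s8    288
Name: reading, dtype: int64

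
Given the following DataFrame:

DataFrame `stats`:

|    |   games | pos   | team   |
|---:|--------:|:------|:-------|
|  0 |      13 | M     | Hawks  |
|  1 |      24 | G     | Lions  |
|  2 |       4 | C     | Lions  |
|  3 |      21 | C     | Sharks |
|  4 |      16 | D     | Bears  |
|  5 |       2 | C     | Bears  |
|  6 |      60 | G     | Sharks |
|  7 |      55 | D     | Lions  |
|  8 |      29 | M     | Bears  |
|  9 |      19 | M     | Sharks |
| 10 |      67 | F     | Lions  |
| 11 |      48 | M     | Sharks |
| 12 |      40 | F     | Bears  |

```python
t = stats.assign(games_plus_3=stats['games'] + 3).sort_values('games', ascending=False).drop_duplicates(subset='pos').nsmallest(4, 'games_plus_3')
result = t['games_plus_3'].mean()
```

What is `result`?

49.0

add column games_plus_3 = stats['games'] + 3:
    games pos    team  games_plus_3
0      13   M   Hawks            16
1      24   G   Lions            27
2       4   C   Lions             7
3      21   C  Sharks            24
4      16   D   Bears            19
5       2   C   Bears             5
6      60   G  Sharks            63
7      55   D   Lions            58
8      29   M   Bears            32
9      19   M  Sharks            22
10     67   F   Lions            70
11     48   M  Sharks            51
12     40   F   Bears            43
sort by games descending:
    games pos    team  games_plus_3
10     67   F   Lions            70
6      60   G  Sharks            63
7      55   D   Lions            58
11     48   M  Sharks            51
12     40   F   Bears            43
8      29   M   Bears            32
1      24   G   Lions            27
3      21   C  Sharks            24
9      19   M  Sharks            22
4      16   D   Bears            19
0      13   M   Hawks            16
2       4   C   Lions             7
5       2   C   Bears             5
drop duplicate pos (keep=first):
    games pos    team  games_plus_3
10     67   F   Lions            70
6      60   G  Sharks            63
7      55   D   Lions            58
11     48   M  Sharks            51
3      21   C  Sharks            24
take 4 rows with smallest games_plus_3:
    games pos    team  games_plus_3
3      21   C  Sharks            24
11     48   M  Sharks            51
7      55   D   Lions            58
6      60   G  Sharks            63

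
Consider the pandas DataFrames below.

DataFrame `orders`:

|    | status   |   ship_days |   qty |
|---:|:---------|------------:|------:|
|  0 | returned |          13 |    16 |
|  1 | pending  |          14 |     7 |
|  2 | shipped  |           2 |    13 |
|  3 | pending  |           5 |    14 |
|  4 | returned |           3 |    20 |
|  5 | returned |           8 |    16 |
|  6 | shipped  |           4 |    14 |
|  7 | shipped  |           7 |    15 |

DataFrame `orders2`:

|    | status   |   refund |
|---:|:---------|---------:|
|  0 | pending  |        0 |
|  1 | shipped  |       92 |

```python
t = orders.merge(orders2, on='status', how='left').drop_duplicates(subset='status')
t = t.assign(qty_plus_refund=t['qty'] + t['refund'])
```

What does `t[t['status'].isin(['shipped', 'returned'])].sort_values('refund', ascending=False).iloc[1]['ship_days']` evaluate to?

13

merge on 'status' (how='left') → 8 rows:
     status  ship_days  qty  refund
0  returned         13   16     NaN
1   pending         14    7     0.0
2   shipped          2   13    92.0
3   pending          5   14     0.0
4  returned          3   20     NaN
5  returned          8   16     NaN
6   shipped          4   14    92.0
7   shipped          7   15    92.0
drop duplicate status (keep=first):
     status  ship_days  qty  refund
0  returned         13   16     NaN
1   pending         14    7     0.0
2   shipped          2   13    92.0
add column qty_plus_refund = t['qty'] + t['refund']:
     status  ship_days  qty  refund  qty_plus_refund
0  returned         13   16     NaN              NaN
1   pending         14    7     0.0              7.0
2   shipped          2   13    92.0            105.0
filter rows where status in ['shipped', 'returned']:
     status  ship_days  qty  refund  qty_plus_refund
0  returned         13   16     NaN              NaN
2   shipped          2   13    92.0            105.0
sort by refund descending:
     status  ship_days  qty  refund  qty_plus_refund
2   shipped          2   13    92.0            105.0
0  returned         13   16     NaN              NaN
value at position 1, column 'ship_days' → 13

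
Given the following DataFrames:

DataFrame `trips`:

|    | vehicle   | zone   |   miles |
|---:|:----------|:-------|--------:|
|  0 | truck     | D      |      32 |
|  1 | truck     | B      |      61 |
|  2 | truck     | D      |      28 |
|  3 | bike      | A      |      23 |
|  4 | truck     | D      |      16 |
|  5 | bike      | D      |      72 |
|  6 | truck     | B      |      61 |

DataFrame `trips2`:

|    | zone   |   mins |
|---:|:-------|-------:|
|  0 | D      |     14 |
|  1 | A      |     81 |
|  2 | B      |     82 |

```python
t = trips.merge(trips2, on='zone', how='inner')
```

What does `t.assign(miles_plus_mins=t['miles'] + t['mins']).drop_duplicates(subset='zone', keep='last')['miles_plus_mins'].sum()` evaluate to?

333

merge on 'zone' (how='inner') → 7 rows:
  vehicle zone  miles  mins
0   truck    D     32    14
1   truck    B     61    82
2   truck    D     28    14
3    bike    A     23    81
4   truck    D     16    14
5    bike    D     72    14
6   truck    B     61    82
add column miles_plus_mins = t['miles'] + t['mins']:
  vehicle zone  miles  mins  miles_plus_mins
0   truck    D     32    14               46
1   truck    B     61    82              143
2   truck    D     28    14               42
3    bike    A     23    81              104
4   truck    D     16    14               30
5    bike    D     72    14               86
6   truck    B     61    82              143
drop duplicate zone (keep=last):
  vehicle zone  miles  mins  miles_plus_mins
3    bike    A     23    81              104
5    bike    D     72    14               86
6   truck    B     61    82              143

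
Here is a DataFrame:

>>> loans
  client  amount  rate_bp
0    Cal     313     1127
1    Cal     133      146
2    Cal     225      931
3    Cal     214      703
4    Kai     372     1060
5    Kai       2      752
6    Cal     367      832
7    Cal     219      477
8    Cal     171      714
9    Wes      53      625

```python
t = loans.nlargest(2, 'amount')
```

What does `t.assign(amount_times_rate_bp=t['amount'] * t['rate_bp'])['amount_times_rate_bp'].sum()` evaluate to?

699664

take 2 rows with largest amount:
  client  amount  rate_bp
4    Kai     372     1060
6    Cal     367      832
add column amount_times_rate_bp = t['amount'] * t['rate_bp']:
  client  amount  rate_bp  amount_times_rate_bp
4    Kai     372     1060                394320
6    Cal     367      832                305344
Taking the sum of column 'amount_times_rate_bp' gives 699664.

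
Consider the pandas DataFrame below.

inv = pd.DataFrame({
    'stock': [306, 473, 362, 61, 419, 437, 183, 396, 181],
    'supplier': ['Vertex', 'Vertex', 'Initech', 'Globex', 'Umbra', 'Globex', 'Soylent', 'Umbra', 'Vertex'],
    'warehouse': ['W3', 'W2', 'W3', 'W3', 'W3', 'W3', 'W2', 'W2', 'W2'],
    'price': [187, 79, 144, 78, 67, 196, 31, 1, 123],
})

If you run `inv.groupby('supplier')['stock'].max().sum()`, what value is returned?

1874

group by supplier, max of stock:
supplier
Globex     437
Initech    362
Soylent    183
Umbra      419
Vertex     473
Name: stock, dtype: int64
The sum of the resulting series is 1874.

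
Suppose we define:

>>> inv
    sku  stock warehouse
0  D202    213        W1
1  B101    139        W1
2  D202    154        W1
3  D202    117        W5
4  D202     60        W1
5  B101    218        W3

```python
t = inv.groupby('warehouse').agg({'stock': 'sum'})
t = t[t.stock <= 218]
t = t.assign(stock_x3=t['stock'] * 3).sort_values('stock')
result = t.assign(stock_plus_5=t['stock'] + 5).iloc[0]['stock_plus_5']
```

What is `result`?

group by warehouse, sum of stock:
           stock
warehouse       
W1           566
W3           218
W5           117
filter rows where stock <= 218:
           stock
warehouse       
W3           218
W5           117
add column stock_x3 = t['stock'] * 3:
           stock  stock_x3
warehouse                 
W3           218       654
W5           117       351
sort by stock:
           stock  stock_x3
warehouse                 
W5           117       351
W3           218       654
add column stock_plus_5 = t['stock'] + 5:
           stock  stock_x3  stock_plus_5
warehouse                               
W5           117       351           122
W3           218       654           223
Taking the value at position 0, column 'stock_plus_5' gives 122.

122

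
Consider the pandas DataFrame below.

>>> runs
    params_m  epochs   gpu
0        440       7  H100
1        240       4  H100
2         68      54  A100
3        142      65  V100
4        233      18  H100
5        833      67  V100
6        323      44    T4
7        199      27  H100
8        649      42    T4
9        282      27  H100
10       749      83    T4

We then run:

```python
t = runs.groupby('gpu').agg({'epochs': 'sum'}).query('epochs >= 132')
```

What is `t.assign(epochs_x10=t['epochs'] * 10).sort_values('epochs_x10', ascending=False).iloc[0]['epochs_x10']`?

1690

group by gpu, sum of epochs:
      epochs
gpu         
A100      54
H100      83
T4       169
V100     132
filter rows where epochs >= 132:
      epochs
gpu         
T4       169
V100     132
add column epochs_x10 = t['epochs'] * 10:
      epochs  epochs_x10
gpu                     
T4       169        1690
V100     132        1320
sort by epochs_x10 descending:
      epochs  epochs_x10
gpu                     
T4       169        1690
V100     132        1320
Hence 1690.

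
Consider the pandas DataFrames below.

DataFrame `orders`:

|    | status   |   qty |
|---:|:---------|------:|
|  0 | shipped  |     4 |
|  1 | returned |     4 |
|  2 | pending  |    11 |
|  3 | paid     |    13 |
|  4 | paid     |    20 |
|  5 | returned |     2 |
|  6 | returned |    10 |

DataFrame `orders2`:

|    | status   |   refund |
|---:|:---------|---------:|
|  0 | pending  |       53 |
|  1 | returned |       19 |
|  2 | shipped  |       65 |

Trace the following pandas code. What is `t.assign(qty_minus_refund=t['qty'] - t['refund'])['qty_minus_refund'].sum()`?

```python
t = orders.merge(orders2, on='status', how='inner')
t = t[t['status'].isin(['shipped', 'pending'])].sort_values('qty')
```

merge on 'status' (how='inner') → 5 rows:
     status  qty  refund
0   shipped    4      65
1  returned    4      19
2   pending   11      53
3  returned    2      19
4  returned   10      19
filter rows where status in ['shipped', 'pending']:
    status  qty  refund
0  shipped    4      65
2  pending   11      53
sort by qty:
    status  qty  refund
0  shipped    4      65
2  pending   11      53
add column qty_minus_refund = t['qty'] - t['refund']:
    status  qty  refund  qty_minus_refund
0  shipped    4      65               -61
2  pending   11      53               -42
Taking the sum of column 'qty_minus_refund' gives -103.

-103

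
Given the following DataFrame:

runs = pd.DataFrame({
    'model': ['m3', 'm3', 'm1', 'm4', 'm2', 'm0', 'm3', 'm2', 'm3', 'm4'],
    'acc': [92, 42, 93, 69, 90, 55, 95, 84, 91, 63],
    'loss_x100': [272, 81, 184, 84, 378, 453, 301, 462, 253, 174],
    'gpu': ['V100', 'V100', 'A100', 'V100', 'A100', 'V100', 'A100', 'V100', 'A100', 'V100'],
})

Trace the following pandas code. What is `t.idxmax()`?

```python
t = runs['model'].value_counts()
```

m3

value_counts of model:
model
m3    4
m4    2
m2    2
m1    1
m0    1
Name: count, dtype: int64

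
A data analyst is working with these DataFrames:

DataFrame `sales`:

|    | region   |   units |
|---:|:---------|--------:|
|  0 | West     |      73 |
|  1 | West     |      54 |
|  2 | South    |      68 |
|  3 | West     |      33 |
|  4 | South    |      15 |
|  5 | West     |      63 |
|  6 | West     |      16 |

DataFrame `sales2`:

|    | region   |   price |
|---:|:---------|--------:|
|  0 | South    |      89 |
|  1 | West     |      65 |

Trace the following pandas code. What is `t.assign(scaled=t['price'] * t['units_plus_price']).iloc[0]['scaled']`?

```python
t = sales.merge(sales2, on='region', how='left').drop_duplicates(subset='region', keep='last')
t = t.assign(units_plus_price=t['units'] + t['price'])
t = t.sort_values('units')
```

merge on 'region' (how='left') → 7 rows:
  region  units  price
0   West     73     65
1   West     54     65
2  South     68     89
3   West     33     65
4  South     15     89
5   West     63     65
6   West     16     65
drop duplicate region (keep=last):
  region  units  price
4  South     15     89
6   West     16     65
add column units_plus_price = t['units'] + t['price']:
  region  units  price  units_plus_price
4  South     15     89               104
6   West     16     65                81
sort by units:
  region  units  price  units_plus_price
4  South     15     89               104
6   West     16     65                81
add column scaled = t['price'] * t['units_plus_price']:
  region  units  price  units_plus_price  scaled
4  South     15     89               104    9256
6   West     16     65                81    5265

9256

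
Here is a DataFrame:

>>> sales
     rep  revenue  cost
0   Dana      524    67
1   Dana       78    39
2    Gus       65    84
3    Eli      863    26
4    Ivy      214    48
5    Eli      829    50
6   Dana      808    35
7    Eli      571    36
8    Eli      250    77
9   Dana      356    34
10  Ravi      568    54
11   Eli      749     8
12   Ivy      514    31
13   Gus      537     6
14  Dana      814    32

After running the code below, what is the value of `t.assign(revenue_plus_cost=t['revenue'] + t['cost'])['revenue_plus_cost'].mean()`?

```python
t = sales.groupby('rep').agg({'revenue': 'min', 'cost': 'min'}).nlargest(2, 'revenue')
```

group by rep: min(revenue), min(cost):
      revenue  cost
rep                
Dana       78    32
Eli       250     8
Gus        65     6
Ivy       214    31
Ravi      568    54
take 2 rows with largest revenue:
      revenue  cost
rep                
Ravi      568    54
Eli       250     8
add column revenue_plus_cost = t['revenue'] + t['cost']:
      revenue  cost  revenue_plus_cost
rep                                   
Ravi      568    54                622
Eli       250     8                258

440.0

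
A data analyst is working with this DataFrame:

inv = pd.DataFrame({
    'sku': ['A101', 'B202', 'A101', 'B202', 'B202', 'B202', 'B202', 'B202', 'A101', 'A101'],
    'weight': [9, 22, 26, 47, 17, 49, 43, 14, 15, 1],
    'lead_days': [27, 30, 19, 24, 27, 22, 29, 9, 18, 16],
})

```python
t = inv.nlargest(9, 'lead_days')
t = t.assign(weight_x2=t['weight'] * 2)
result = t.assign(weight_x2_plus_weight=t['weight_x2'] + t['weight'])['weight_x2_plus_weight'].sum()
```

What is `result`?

take 9 rows with largest lead_days:
    sku  weight  lead_days
1  B202      22         30
6  B202      43         29
0  A101       9         27
4  B202      17         27
3  B202      47         24
5  B202      49         22
2  A101      26         19
8  A101      15         18
9  A101       1         16
add column weight_x2 = t['weight'] * 2:
    sku  weight  lead_days  weight_x2
1  B202      22         30         44
6  B202      43         29         86
0  A101       9         27         18
4  B202      17         27         34
3  B202      47         24         94
5  B202      49         22         98
2  A101      26         19         52
8  A101      15         18         30
9  A101       1         16          2
add column weight_x2_plus_weight = t['weight_x2'] + t['weight']:
    sku  weight  lead_days  weight_x2  weight_x2_plus_weight
1  B202      22         30         44                     66
6  B202      43         29         86                    129
0  A101       9         27         18                     27
4  B202      17         27         34                     51
3  B202      47         24         94                    141
5  B202      49         22         98                    147
2  A101      26         19         52                     78
8  A101      15         18         30                     45
9  A101       1         16          2                      3

687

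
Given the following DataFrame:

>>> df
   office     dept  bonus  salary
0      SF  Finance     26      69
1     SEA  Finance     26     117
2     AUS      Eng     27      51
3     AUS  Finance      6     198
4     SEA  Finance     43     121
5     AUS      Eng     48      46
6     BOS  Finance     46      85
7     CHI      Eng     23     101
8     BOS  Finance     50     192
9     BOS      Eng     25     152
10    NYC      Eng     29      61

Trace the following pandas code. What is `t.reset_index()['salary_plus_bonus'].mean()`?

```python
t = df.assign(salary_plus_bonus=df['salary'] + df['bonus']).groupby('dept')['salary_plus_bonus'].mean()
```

add column salary_plus_bonus = df['salary'] + df['bonus']:
   office     dept  bonus  salary  salary_plus_bonus
0      SF  Finance     26      69                 95
1     SEA  Finance     26     117                143
2     AUS      Eng     27      51                 78
3     AUS  Finance      6     198                204
4     SEA  Finance     43     121                164
5     AUS      Eng     48      46                 94
6     BOS  Finance     46      85                131
7     CHI      Eng     23     101                124
8     BOS  Finance     50     192                242
9     BOS      Eng     25     152                177
10    NYC      Eng     29      61                 90
group by dept, mean of salary_plus_bonus:
dept
Eng        112.600000
Finance    163.166667
Name: salary_plus_bonus, dtype: float64
reset_index():
      dept  salary_plus_bonus
0      Eng         112.600000
1  Finance         163.166667
Taking the mean of column 'salary_plus_bonus' gives 137.883333333.

137.883333333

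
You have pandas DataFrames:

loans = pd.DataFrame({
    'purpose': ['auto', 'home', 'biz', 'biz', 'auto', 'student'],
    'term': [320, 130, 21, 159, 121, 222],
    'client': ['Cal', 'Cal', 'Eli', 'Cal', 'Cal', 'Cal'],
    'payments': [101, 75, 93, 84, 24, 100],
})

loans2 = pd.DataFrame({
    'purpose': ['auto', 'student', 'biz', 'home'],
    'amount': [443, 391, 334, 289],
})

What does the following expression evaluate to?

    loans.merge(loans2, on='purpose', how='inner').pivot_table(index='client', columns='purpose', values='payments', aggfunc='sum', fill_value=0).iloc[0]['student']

merge on 'purpose' (how='inner') → 6 rows:
   purpose  term client  payments  amount
0     auto   320    Cal       101     443
1     home   130    Cal        75     289
2      biz    21    Eli        93     334
3      biz   159    Cal        84     334
4     auto   121    Cal        24     443
5  student   222    Cal       100     391
pivot: rows=client, cols=purpose, sum(payments):
purpose  auto  biz  home  student
client                           
Cal       125   84    75      100
Eli         0   93     0        0
Reading off the value at position 0, column 'student', we get 100.

100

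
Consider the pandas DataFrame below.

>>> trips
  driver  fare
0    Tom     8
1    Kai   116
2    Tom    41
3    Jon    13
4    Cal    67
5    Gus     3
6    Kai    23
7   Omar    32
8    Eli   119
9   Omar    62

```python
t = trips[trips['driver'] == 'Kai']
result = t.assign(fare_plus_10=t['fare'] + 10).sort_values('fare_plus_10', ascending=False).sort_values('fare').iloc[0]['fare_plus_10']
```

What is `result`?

filter rows where driver == 'Kai':
  driver  fare
1    Kai   116
6    Kai    23
add column fare_plus_10 = t['fare'] + 10:
  driver  fare  fare_plus_10
1    Kai   116           126
6    Kai    23            33
sort by fare_plus_10 descending:
  driver  fare  fare_plus_10
1    Kai   116           126
6    Kai    23            33
sort by fare:
  driver  fare  fare_plus_10
6    Kai    23            33
1    Kai   116           126
value at position 0, column 'fare_plus_10' → 33

33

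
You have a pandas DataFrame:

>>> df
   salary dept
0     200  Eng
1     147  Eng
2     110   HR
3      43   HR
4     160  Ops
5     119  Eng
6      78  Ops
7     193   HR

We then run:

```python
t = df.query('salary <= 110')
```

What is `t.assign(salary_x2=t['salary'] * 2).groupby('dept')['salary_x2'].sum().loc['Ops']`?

filter rows where salary <= 110:
   salary dept
2     110   HR
3      43   HR
6      78  Ops
add column salary_x2 = t['salary'] * 2:
   salary dept  salary_x2
2     110   HR        220
3      43   HR         86
6      78  Ops        156
group by dept, sum of salary_x2:
dept
HR     306
Ops    156
Name: salary_x2, dtype: int64

156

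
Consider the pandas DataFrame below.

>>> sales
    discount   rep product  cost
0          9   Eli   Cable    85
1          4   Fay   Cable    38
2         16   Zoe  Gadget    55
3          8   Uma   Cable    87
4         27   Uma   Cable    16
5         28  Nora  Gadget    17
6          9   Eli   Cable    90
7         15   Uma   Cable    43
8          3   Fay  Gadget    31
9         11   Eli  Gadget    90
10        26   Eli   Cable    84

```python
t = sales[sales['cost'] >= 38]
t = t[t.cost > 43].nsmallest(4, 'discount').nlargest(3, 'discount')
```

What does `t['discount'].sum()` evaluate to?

filter rows where cost >= 38:
    discount  rep product  cost
0          9  Eli   Cable    85
1          4  Fay   Cable    38
2         16  Zoe  Gadget    55
3          8  Uma   Cable    87
6          9  Eli   Cable    90
7         15  Uma   Cable    43
9         11  Eli  Gadget    90
10        26  Eli   Cable    84
filter rows where cost > 43:
    discount  rep product  cost
0          9  Eli   Cable    85
2         16  Zoe  Gadget    55
3          8  Uma   Cable    87
6          9  Eli   Cable    90
9         11  Eli  Gadget    90
10        26  Eli   Cable    84
take 4 rows with smallest discount:
   discount  rep product  cost
3         8  Uma   Cable    87
0         9  Eli   Cable    85
6         9  Eli   Cable    90
9        11  Eli  Gadget    90
take 3 rows with largest discount:
   discount  rep product  cost
9        11  Eli  Gadget    90
0         9  Eli   Cable    85
6         9  Eli   Cable    90
sum of column 'discount' → 29

29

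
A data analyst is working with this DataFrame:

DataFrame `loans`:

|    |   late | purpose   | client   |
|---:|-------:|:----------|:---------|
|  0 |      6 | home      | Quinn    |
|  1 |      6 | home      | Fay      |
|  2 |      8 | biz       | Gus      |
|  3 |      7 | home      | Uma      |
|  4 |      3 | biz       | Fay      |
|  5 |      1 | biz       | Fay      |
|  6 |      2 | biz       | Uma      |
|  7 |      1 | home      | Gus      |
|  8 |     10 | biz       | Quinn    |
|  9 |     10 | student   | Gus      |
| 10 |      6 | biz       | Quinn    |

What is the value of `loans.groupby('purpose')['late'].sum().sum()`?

60

group by purpose, sum of late:
purpose
biz        30
home       20
student    10
Name: late, dtype: int64
Hence 60.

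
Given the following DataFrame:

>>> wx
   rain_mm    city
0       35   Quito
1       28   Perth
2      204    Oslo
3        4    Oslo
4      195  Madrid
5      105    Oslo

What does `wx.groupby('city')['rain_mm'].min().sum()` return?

group by city, min of rain_mm:
city
Madrid    195
Oslo        4
Perth      28
Quito      35
Name: rain_mm, dtype: int64

262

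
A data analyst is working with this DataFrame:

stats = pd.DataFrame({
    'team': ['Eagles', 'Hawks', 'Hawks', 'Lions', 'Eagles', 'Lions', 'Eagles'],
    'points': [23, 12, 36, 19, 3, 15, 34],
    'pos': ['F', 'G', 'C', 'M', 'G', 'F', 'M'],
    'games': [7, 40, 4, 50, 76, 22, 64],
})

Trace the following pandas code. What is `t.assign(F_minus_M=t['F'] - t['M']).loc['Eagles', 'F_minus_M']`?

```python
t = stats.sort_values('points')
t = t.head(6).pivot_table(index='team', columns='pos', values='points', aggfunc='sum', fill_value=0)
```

sort by points:
     team  points pos  games
4  Eagles       3   G     76
1   Hawks      12   G     40
5   Lions      15   F     22
3   Lions      19   M     50
0  Eagles      23   F      7
6  Eagles      34   M     64
2   Hawks      36   C      4
take first 6 rows:
     team  points pos  games
4  Eagles       3   G     76
1   Hawks      12   G     40
5   Lions      15   F     22
3   Lions      19   M     50
0  Eagles      23   F      7
6  Eagles      34   M     64
pivot: rows=team, cols=pos, sum(points):
pos      F   G   M
team              
Eagles  23   3  34
Hawks    0  12   0
Lions   15   0  19
add column F_minus_M = t['F'] - t['M']:
pos      F   G   M  F_minus_M
team                         
Eagles  23   3  34        -11
Hawks    0  12   0          0
Lions   15   0  19         -4
Then the value at row 'Eagles', column 'F_minus_M': -11

-11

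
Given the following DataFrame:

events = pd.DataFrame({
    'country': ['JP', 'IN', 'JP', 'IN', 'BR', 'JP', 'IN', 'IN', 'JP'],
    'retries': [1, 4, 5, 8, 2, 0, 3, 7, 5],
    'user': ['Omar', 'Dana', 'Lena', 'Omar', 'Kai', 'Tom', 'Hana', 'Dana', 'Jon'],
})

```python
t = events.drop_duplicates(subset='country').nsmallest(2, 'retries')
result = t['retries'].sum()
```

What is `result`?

drop duplicate country (keep=first):
  country  retries  user
0      JP        1  Omar
1      IN        4  Dana
4      BR        2   Kai
take 2 rows with smallest retries:
  country  retries  user
0      JP        1  Omar
4      BR        2   Kai
The sum of column 'retries' is 3.

3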